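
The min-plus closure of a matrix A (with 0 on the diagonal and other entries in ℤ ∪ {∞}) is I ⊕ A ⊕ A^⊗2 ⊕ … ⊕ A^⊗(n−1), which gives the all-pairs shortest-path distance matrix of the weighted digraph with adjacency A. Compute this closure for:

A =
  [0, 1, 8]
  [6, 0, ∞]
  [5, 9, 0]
Closure =
  [0, 1, 8]
  [6, 0, 14]
  [5, 6, 0]

This is the Floyd-Warshall all-pairs shortest-path computation. For each intermediate vertex k = 0, 1, …, 2, update dist[i][j] ← min(dist[i][j], dist[i][k] + dist[k][j]). The final matrix gives, for each (i, j), the minimum total weight of any directed path from i to j (possibly empty when i = j).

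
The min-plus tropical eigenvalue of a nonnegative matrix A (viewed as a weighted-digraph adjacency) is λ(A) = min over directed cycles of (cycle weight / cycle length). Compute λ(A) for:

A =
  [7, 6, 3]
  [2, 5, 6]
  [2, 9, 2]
λ(A) = 2

Enumerate directed cycles and compute their means (weight / length). Sample:
  cycle 0 → 0: weight = 7, length = 1, mean = 7/1 ≈ 7.000
  cycle 1 → 1: weight = 5, length = 1, mean = 5/1 ≈ 5.000
  cycle 2 → 2: weight = 2, length = 1, mean = 2/1 ≈ 2.000
  cycle 0 → 1 → 0: weight = 8, length = 2, mean = 8/2 ≈ 4.000
  cycle 0 → 2 → 0: weight = 5, length = 2, mean = 5/2 ≈ 2.500
  cycle 1 → 0 → 1: weight = 8, length = 2, mean = 8/2 ≈ 4.000
Minimum mean = 2.000, attained e.g. along the cycle 2 → 2 with weight 2 and length 1. So λ(A) = 2/1 = 2.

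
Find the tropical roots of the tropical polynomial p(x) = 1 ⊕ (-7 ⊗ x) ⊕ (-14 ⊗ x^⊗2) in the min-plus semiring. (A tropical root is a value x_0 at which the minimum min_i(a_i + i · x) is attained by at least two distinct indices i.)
Roots: {7, 8}

Each tropical root is a break point of the lower envelope of the lines y = a_i + i · x (there are 3 lines, with slopes 0, 1, ..., 2). Only the lines that attain the minimum somewhere contribute to roots; other lines are dominated. Here the surviving (envelope) indices are i = 2, i = 1, i = 0.
Intersections between consecutive envelope lines give the roots: for adjacent envelope indices i < j the intersection is x = (a_i − a_j) / (j − i). Reading off the sorted break points: {7, 8}.
Verification: at each break x_0, at least two indices attain the minimum of min_i(a_i + i · x_0).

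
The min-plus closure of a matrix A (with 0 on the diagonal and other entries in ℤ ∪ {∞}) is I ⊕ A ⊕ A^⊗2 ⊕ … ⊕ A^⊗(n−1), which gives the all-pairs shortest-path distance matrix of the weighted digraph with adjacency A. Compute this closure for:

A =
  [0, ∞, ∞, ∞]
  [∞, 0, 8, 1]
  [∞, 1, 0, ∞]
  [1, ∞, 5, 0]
Closure =
  [0, ∞, ∞, ∞]
  [2, 0, 6, 1]
  [3, 1, 0, 2]
  [1, 6, 5, 0]

This is the Floyd-Warshall all-pairs shortest-path computation. For each intermediate vertex k = 0, 1, …, 3, update dist[i][j] ← min(dist[i][j], dist[i][k] + dist[k][j]). The final matrix gives, for each (i, j), the minimum total weight of any directed path from i to j (possibly empty when i = j).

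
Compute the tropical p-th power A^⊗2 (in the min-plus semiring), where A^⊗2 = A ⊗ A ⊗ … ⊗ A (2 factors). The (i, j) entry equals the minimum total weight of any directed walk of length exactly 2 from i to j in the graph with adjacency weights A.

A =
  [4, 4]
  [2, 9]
A^⊗2 =
  [6, 8]
  [6, 6]

Each entry (A^⊗2)_ij equals the minimum over all length-2 walks i = v_0 → v_1 → … → v_2 = j of Σ_t A[v_t][v_{t+1}]. For example, for (i, j) = (0, 1) we minimise over 2 possible intermediate vertex sequences; the minimum is 8, attained along the walk 0 → 0 → 1.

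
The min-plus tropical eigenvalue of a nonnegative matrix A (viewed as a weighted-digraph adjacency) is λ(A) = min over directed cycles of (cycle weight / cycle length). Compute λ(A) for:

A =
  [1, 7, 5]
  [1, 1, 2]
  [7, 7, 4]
λ(A) = 1

Enumerate directed cycles and compute their means (weight / length). Sample:
  cycle 0 → 0: weight = 1, length = 1, mean = 1/1 ≈ 1.000
  cycle 1 → 1: weight = 1, length = 1, mean = 1/1 ≈ 1.000
  cycle 2 → 2: weight = 4, length = 1, mean = 4/1 ≈ 4.000
  cycle 0 → 1 → 0: weight = 8, length = 2, mean = 8/2 ≈ 4.000
  cycle 0 → 2 → 0: weight = 12, length = 2, mean = 12/2 ≈ 6.000
  cycle 1 → 0 → 1: weight = 8, length = 2, mean = 8/2 ≈ 4.000
Minimum mean = 1.000, attained e.g. along the cycle 0 → 0 with weight 1 and length 1. So λ(A) = 1/1 = 1.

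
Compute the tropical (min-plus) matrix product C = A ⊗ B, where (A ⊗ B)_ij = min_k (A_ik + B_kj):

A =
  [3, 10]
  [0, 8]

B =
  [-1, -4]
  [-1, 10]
A ⊗ B =
  [2, -1]
  [-1, -4]

Apply the min-plus product entry-by-entry:
  C[0][0] = min over k of (A[0][0] + B[0][0] = 3 + -1 = 2, A[0][1] + B[1][0] = 10 + -1 = 9) = 2 (attained at k = 0)
  C[0][1] = min over k of (A[0][0] + B[0][1] = 3 + -4 = -1, A[0][1] + B[1][1] = 10 + 10 = 20) = -1 (attained at k = 0)
  C[1][0] = min over k of (A[1][0] + B[0][0] = 0 + -1 = -1, A[1][1] + B[1][0] = 8 + -1 = 7) = -1 (attained at k = 0)
  C[1][1] = min over k of (A[1][0] + B[0][1] = 0 + -4 = -4, A[1][1] + B[1][1] = 8 + 10 = 18) = -4 (attained at k = 0)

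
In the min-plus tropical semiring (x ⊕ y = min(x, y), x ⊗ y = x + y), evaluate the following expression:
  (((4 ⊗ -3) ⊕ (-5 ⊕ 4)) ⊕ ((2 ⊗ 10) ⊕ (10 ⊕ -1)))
(((4 ⊗ -3) ⊕ (-5 ⊕ 4)) ⊕ ((2 ⊗ 10) ⊕ (10 ⊕ -1))) = -5

Expand innermost to outermost. Recall ⊕ takes the minimum of its arguments and ⊗ takes their sum. Working out the expression (((4 ⊗ -3) ⊕ (-5 ⊕ 4)) ⊕ ((2 ⊗ 10) ⊕ (10 ⊕ -1))) gives -5.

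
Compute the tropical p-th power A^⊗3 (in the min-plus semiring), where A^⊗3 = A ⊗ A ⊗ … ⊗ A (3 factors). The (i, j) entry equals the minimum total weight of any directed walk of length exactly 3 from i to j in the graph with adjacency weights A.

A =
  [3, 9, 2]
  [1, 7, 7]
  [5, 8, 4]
A^⊗3 =
  [9, 13, 8]
  [7, 11, 6]
  [11, 15, 10]

Each entry (A^⊗3)_ij equals the minimum over all length-3 walks i = v_0 → v_1 → … → v_3 = j of Σ_t A[v_t][v_{t+1}]. For example, for (i, j) = (0, 2) we minimise over 9 possible intermediate vertex sequences; the minimum is 8, attained along the walk 0 → 0 → 0 → 2.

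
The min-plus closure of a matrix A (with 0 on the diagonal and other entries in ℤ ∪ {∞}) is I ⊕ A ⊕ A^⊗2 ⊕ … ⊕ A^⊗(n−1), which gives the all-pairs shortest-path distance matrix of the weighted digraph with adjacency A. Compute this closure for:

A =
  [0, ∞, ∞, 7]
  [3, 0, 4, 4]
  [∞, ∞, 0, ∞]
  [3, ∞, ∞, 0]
Closure =
  [0, ∞, ∞, 7]
  [3, 0, 4, 4]
  [∞, ∞, 0, ∞]
  [3, ∞, ∞, 0]

This is the Floyd-Warshall all-pairs shortest-path computation. For each intermediate vertex k = 0, 1, …, 3, update dist[i][j] ← min(dist[i][j], dist[i][k] + dist[k][j]). The final matrix gives, for each (i, j), the minimum total weight of any directed path from i to j (possibly empty when i = j).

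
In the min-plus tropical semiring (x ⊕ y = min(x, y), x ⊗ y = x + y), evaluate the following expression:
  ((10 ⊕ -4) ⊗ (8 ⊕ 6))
((10 ⊕ -4) ⊗ (8 ⊕ 6)) = 2

Expand innermost to outermost. Recall ⊕ takes the minimum of its arguments and ⊗ takes their sum. Working out the expression ((10 ⊕ -4) ⊗ (8 ⊕ 6)) gives 2.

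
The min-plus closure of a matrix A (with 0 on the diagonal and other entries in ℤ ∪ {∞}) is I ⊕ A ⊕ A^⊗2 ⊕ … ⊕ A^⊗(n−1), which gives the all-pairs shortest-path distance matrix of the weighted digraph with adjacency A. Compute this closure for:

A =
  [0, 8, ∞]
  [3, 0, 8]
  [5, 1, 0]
Closure =
  [0, 8, 16]
  [3, 0, 8]
  [4, 1, 0]

This is the Floyd-Warshall all-pairs shortest-path computation. For each intermediate vertex k = 0, 1, …, 2, update dist[i][j] ← min(dist[i][j], dist[i][k] + dist[k][j]). The final matrix gives, for each (i, j), the minimum total weight of any directed path from i to j (possibly empty when i = j).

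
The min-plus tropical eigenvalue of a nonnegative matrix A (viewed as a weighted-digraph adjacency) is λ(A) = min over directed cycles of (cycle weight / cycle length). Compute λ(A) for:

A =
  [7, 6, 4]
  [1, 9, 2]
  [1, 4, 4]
λ(A) = 5/2

Enumerate directed cycles and compute their means (weight / length). Sample:
  cycle 0 → 0: weight = 7, length = 1, mean = 7/1 ≈ 7.000
  cycle 1 → 1: weight = 9, length = 1, mean = 9/1 ≈ 9.000
  cycle 2 → 2: weight = 4, length = 1, mean = 4/1 ≈ 4.000
  cycle 0 → 1 → 0: weight = 7, length = 2, mean = 7/2 ≈ 3.500
  cycle 0 → 2 → 0: weight = 5, length = 2, mean = 5/2 ≈ 2.500
  cycle 1 → 0 → 1: weight = 7, length = 2, mean = 7/2 ≈ 3.500
Minimum mean = 2.500, attained e.g. along the cycle 0 → 2 → 0 with weight 5 and length 2. So λ(A) = 5/2 = 5/2.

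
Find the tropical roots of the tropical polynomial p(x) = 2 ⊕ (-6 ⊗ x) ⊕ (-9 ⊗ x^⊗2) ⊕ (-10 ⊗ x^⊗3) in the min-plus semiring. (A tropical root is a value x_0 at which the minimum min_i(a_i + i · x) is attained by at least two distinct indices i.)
Roots: {1, 3, 8}

Each tropical root is a break point of the lower envelope of the lines y = a_i + i · x (there are 4 lines, with slopes 0, 1, ..., 3). Only the lines that attain the minimum somewhere contribute to roots; other lines are dominated. Here the surviving (envelope) indices are i = 3, i = 2, i = 1, i = 0.
Intersections between consecutive envelope lines give the roots: for adjacent envelope indices i < j the intersection is x = (a_i − a_j) / (j − i). Reading off the sorted break points: {1, 3, 8}.
Verification: at each break x_0, at least two indices attain the minimum of min_i(a_i + i · x_0).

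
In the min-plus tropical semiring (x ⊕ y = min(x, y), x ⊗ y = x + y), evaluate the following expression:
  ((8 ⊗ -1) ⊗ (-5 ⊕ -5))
((8 ⊗ -1) ⊗ (-5 ⊕ -5)) = 2

Expand innermost to outermost. Recall ⊕ takes the minimum of its arguments and ⊗ takes their sum. Working out the expression ((8 ⊗ -1) ⊗ (-5 ⊕ -5)) gives 2.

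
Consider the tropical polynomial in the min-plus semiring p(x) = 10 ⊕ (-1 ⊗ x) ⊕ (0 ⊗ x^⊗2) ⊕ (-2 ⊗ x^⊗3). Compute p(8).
p(8) = 7

A tropical monomial a ⊗ x^⊗i evaluates to a + i · x. Evaluating each term at x = 8:
  Term 0 contributes 10 + 0 · 8 = 10
  Term 1 contributes -1 + 1 · 8 = 7
  Term 2 contributes 0 + 2 · 8 = 16
  Term 3 contributes -2 + 3 · 8 = 22
p(8) = ⊕ of these = min[10, 7, 16, 22] = 7.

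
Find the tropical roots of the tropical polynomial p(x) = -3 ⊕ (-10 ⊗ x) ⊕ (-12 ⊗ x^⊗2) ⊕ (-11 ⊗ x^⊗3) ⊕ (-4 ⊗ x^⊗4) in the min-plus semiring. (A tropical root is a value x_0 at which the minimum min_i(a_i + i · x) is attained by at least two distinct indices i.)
Roots: {-7, -1, 2, 7}

Each tropical root is a break point of the lower envelope of the lines y = a_i + i · x (there are 5 lines, with slopes 0, 1, ..., 4). Only the lines that attain the minimum somewhere contribute to roots; other lines are dominated. Here the surviving (envelope) indices are i = 4, i = 3, i = 2, i = 1, i = 0.
Intersections between consecutive envelope lines give the roots: for adjacent envelope indices i < j the intersection is x = (a_i − a_j) / (j − i). Reading off the sorted break points: {-7, -1, 2, 7}.
Verification: at each break x_0, at least two indices attain the minimum of min_i(a_i + i · x_0).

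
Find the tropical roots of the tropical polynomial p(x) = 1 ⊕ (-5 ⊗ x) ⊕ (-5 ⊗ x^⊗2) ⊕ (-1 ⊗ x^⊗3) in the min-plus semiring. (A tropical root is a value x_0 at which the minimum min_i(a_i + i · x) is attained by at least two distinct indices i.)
Roots: {-4, 0, 6}

Each tropical root is a break point of the lower envelope of the lines y = a_i + i · x (there are 4 lines, with slopes 0, 1, ..., 3). Only the lines that attain the minimum somewhere contribute to roots; other lines are dominated. Here the surviving (envelope) indices are i = 3, i = 2, i = 1, i = 0.
Intersections between consecutive envelope lines give the roots: for adjacent envelope indices i < j the intersection is x = (a_i − a_j) / (j − i). Reading off the sorted break points: {-4, 0, 6}.
Verification: at each break x_0, at least two indices attain the minimum of min_i(a_i + i · x_0).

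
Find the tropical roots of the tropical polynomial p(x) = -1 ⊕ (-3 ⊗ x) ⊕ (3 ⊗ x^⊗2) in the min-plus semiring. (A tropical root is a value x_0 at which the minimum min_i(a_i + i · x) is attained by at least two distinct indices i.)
Roots: {-6, 2}

Each tropical root is a break point of the lower envelope of the lines y = a_i + i · x (there are 3 lines, with slopes 0, 1, ..., 2). Only the lines that attain the minimum somewhere contribute to roots; other lines are dominated. Here the surviving (envelope) indices are i = 2, i = 1, i = 0.
Intersections between consecutive envelope lines give the roots: for adjacent envelope indices i < j the intersection is x = (a_i − a_j) / (j − i). Reading off the sorted break points: {-6, 2}.
Verification: at each break x_0, at least two indices attain the minimum of min_i(a_i + i · x_0).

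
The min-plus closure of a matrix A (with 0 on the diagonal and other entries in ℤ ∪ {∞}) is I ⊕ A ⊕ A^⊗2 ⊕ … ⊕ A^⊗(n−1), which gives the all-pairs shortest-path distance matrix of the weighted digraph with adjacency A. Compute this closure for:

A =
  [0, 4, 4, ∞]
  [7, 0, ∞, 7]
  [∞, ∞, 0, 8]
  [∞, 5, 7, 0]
Closure =
  [0, 4, 4, 11]
  [7, 0, 11, 7]
  [20, 13, 0, 8]
  [12, 5, 7, 0]

This is the Floyd-Warshall all-pairs shortest-path computation. For each intermediate vertex k = 0, 1, …, 3, update dist[i][j] ← min(dist[i][j], dist[i][k] + dist[k][j]). The final matrix gives, for each (i, j), the minimum total weight of any directed path from i to j (possibly empty when i = j).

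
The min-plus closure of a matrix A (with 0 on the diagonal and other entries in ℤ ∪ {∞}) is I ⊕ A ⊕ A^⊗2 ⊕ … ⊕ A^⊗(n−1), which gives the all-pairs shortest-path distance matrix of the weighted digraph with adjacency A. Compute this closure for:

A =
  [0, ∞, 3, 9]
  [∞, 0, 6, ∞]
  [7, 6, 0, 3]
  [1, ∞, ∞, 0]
Closure =
  [0, 9, 3, 6]
  [10, 0, 6, 9]
  [4, 6, 0, 3]
  [1, 10, 4, 0]

This is the Floyd-Warshall all-pairs shortest-path computation. For each intermediate vertex k = 0, 1, …, 3, update dist[i][j] ← min(dist[i][j], dist[i][k] + dist[k][j]). The final matrix gives, for each (i, j), the minimum total weight of any directed path from i to j (possibly empty when i = j).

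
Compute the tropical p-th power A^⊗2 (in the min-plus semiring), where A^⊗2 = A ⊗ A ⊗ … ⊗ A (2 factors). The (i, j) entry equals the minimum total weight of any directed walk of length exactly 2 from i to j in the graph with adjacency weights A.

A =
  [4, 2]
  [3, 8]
A^⊗2 =
  [5, 6]
  [7, 5]

Each entry (A^⊗2)_ij equals the minimum over all length-2 walks i = v_0 → v_1 → … → v_2 = j of Σ_t A[v_t][v_{t+1}]. For example, for (i, j) = (0, 1) we minimise over 2 possible intermediate vertex sequences; the minimum is 6, attained along the walk 0 → 0 → 1.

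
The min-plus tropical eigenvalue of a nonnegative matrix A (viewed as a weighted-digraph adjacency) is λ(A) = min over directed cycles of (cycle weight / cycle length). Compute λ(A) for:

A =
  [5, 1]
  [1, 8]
λ(A) = 1

Enumerate directed cycles and compute their means (weight / length). Sample:
  cycle 0 → 0: weight = 5, length = 1, mean = 5/1 ≈ 5.000
  cycle 1 → 1: weight = 8, length = 1, mean = 8/1 ≈ 8.000
  cycle 0 → 1 → 0: weight = 2, length = 2, mean = 2/2 ≈ 1.000
  cycle 1 → 0 → 1: weight = 2, length = 2, mean = 2/2 ≈ 1.000
Minimum mean = 1.000, attained e.g. along the cycle 0 → 1 → 0 with weight 2 and length 2. So λ(A) = 2/2 = 1.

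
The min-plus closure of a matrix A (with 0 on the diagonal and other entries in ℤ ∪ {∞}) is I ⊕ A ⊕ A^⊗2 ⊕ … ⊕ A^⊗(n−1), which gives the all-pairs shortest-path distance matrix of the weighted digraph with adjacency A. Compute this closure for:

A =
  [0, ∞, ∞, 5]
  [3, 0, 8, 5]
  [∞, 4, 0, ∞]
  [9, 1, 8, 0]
Closure =
  [0, 6, 13, 5]
  [3, 0, 8, 5]
  [7, 4, 0, 9]
  [4, 1, 8, 0]

This is the Floyd-Warshall all-pairs shortest-path computation. For each intermediate vertex k = 0, 1, …, 3, update dist[i][j] ← min(dist[i][j], dist[i][k] + dist[k][j]). The final matrix gives, for each (i, j), the minimum total weight of any directed path from i to j (possibly empty when i = j).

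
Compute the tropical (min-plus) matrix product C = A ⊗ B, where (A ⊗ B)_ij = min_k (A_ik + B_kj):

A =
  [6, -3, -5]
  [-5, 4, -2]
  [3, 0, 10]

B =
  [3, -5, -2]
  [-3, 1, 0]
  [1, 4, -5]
A ⊗ B =
  [-6, -2, -10]
  [-2, -10, -7]
  [-3, -2, 0]

Apply the min-plus product entry-by-entry:
  C[0][0] = min over k of (A[0][0] + B[0][0] = 6 + 3 = 9, A[0][1] + B[1][0] = -3 + -3 = -6, A[0][2] + B[2][0] = -5 + 1 = -4) = -6 (attained at k = 1)
  C[0][1] = min over k of (A[0][0] + B[0][1] = 6 + -5 = 1, A[0][1] + B[1][1] = -3 + 1 = -2, A[0][2] + B[2][1] = -5 + 4 = -1) = -2 (attained at k = 1)
  C[0][2] = min over k of (A[0][0] + B[0][2] = 6 + -2 = 4, A[0][1] + B[1][2] = -3 + 0 = -3, A[0][2] + B[2][2] = -5 + -5 = -10) = -10 (attained at k = 2)
  C[1][0] = min over k of (A[1][0] + B[0][0] = -5 + 3 = -2, A[1][1] + B[1][0] = 4 + -3 = 1, A[1][2] + B[2][0] = -2 + 1 = -1) = -2 (attained at k = 0)
  C[1][1] = min over k of (A[1][0] + B[0][1] = -5 + -5 = -10, A[1][1] + B[1][1] = 4 + 1 = 5, A[1][2] + B[2][1] = -2 + 4 = 2) = -10 (attained at k = 0)
  C[1][2] = min over k of (A[1][0] + B[0][2] = -5 + -2 = -7, A[1][1] + B[1][2] = 4 + 0 = 4, A[1][2] + B[2][2] = -2 + -5 = -7) = -7 (attained at k = 0)
  C[2][0] = min over k of (A[2][0] + B[0][0] = 3 + 3 = 6, A[2][1] + B[1][0] = 0 + -3 = -3, A[2][2] + B[2][0] = 10 + 1 = 11) = -3 (attained at k = 1)
  C[2][1] = min over k of (A[2][0] + B[0][1] = 3 + -5 = -2, A[2][1] + B[1][1] = 0 + 1 = 1, A[2][2] + B[2][1] = 10 + 4 = 14) = -2 (attained at k = 0)
  C[2][2] = min over k of (A[2][0] + B[0][2] = 3 + -2 = 1, A[2][1] + B[1][2] = 0 + 0 = 0, A[2][2] + B[2][2] = 10 + -5 = 5) = 0 (attained at k = 1)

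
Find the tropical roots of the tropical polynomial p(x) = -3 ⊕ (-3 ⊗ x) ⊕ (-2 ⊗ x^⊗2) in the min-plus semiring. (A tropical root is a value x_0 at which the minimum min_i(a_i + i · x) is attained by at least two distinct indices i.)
Roots: {-1, 0}

Each tropical root is a break point of the lower envelope of the lines y = a_i + i · x (there are 3 lines, with slopes 0, 1, ..., 2). Only the lines that attain the minimum somewhere contribute to roots; other lines are dominated. Here the surviving (envelope) indices are i = 2, i = 1, i = 0.
Intersections between consecutive envelope lines give the roots: for adjacent envelope indices i < j the intersection is x = (a_i − a_j) / (j − i). Reading off the sorted break points: {-1, 0}.
Verification: at each break x_0, at least two indices attain the minimum of min_i(a_i + i · x_0).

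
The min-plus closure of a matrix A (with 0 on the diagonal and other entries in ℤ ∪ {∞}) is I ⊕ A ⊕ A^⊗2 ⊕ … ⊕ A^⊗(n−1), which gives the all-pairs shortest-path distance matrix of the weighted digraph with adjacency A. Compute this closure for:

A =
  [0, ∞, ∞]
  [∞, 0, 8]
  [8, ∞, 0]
Closure =
  [0, ∞, ∞]
  [16, 0, 8]
  [8, ∞, 0]

This is the Floyd-Warshall all-pairs shortest-path computation. For each intermediate vertex k = 0, 1, …, 2, update dist[i][j] ← min(dist[i][j], dist[i][k] + dist[k][j]). The final matrix gives, for each (i, j), the minimum total weight of any directed path from i to j (possibly empty when i = j).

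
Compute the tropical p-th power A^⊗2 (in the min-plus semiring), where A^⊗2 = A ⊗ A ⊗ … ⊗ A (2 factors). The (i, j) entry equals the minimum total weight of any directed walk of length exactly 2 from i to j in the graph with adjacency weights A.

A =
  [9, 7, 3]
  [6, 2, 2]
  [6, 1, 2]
A^⊗2 =
  [9, 4, 5]
  [8, 3, 4]
  [7, 3, 3]

Each entry (A^⊗2)_ij equals the minimum over all length-2 walks i = v_0 → v_1 → … → v_2 = j of Σ_t A[v_t][v_{t+1}]. For example, for (i, j) = (0, 2) we minimise over 3 possible intermediate vertex sequences; the minimum is 5, attained along the walk 0 → 2 → 2.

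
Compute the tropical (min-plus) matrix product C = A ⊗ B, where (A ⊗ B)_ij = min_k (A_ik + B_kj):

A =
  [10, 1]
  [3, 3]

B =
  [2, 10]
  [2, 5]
A ⊗ B =
  [3, 6]
  [5, 8]

Apply the min-plus product entry-by-entry:
  C[0][0] = min over k of (A[0][0] + B[0][0] = 10 + 2 = 12, A[0][1] + B[1][0] = 1 + 2 = 3) = 3 (attained at k = 1)
  C[0][1] = min over k of (A[0][0] + B[0][1] = 10 + 10 = 20, A[0][1] + B[1][1] = 1 + 5 = 6) = 6 (attained at k = 1)
  C[1][0] = min over k of (A[1][0] + B[0][0] = 3 + 2 = 5, A[1][1] + B[1][0] = 3 + 2 = 5) = 5 (attained at k = 0)
  C[1][1] = min over k of (A[1][0] + B[0][1] = 3 + 10 = 13, A[1][1] + B[1][1] = 3 + 5 = 8) = 8 (attained at k = 1)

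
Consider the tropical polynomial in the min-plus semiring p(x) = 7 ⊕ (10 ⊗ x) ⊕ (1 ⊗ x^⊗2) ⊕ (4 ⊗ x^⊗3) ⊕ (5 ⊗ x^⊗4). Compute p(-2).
p(-2) = -3

A tropical monomial a ⊗ x^⊗i evaluates to a + i · x. Evaluating each term at x = -2:
  Term 0 contributes 7 + 0 · -2 = 7
  Term 1 contributes 10 + 1 · -2 = 8
  Term 2 contributes 1 + 2 · -2 = -3
  Term 3 contributes 4 + 3 · -2 = -2
  Term 4 contributes 5 + 4 · -2 = -3
p(-2) = ⊕ of these = min[7, 8, -3, -2, -3] = -3.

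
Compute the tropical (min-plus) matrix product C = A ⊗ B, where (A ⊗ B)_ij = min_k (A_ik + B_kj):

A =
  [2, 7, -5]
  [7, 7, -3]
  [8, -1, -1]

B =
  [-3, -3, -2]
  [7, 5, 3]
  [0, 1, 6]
A ⊗ B =
  [-5, -4, 0]
  [-3, -2, 3]
  [-1, 0, 2]

Apply the min-plus product entry-by-entry:
  C[0][0] = min over k of (A[0][0] + B[0][0] = 2 + -3 = -1, A[0][1] + B[1][0] = 7 + 7 = 14, A[0][2] + B[2][0] = -5 + 0 = -5) = -5 (attained at k = 2)
  C[0][1] = min over k of (A[0][0] + B[0][1] = 2 + -3 = -1, A[0][1] + B[1][1] = 7 + 5 = 12, A[0][2] + B[2][1] = -5 + 1 = -4) = -4 (attained at k = 2)
  C[0][2] = min over k of (A[0][0] + B[0][2] = 2 + -2 = 0, A[0][1] + B[1][2] = 7 + 3 = 10, A[0][2] + B[2][2] = -5 + 6 = 1) = 0 (attained at k = 0)
  C[1][0] = min over k of (A[1][0] + B[0][0] = 7 + -3 = 4, A[1][1] + B[1][0] = 7 + 7 = 14, A[1][2] + B[2][0] = -3 + 0 = -3) = -3 (attained at k = 2)
  C[1][1] = min over k of (A[1][0] + B[0][1] = 7 + -3 = 4, A[1][1] + B[1][1] = 7 + 5 = 12, A[1][2] + B[2][1] = -3 + 1 = -2) = -2 (attained at k = 2)
  C[1][2] = min over k of (A[1][0] + B[0][2] = 7 + -2 = 5, A[1][1] + B[1][2] = 7 + 3 = 10, A[1][2] + B[2][2] = -3 + 6 = 3) = 3 (attained at k = 2)
  C[2][0] = min over k of (A[2][0] + B[0][0] = 8 + -3 = 5, A[2][1] + B[1][0] = -1 + 7 = 6, A[2][2] + B[2][0] = -1 + 0 = -1) = -1 (attained at k = 2)
  C[2][1] = min over k of (A[2][0] + B[0][1] = 8 + -3 = 5, A[2][1] + B[1][1] = -1 + 5 = 4, A[2][2] + B[2][1] = -1 + 1 = 0) = 0 (attained at k = 2)
  C[2][2] = min over k of (A[2][0] + B[0][2] = 8 + -2 = 6, A[2][1] + B[1][2] = -1 + 3 = 2, A[2][2] + B[2][2] = -1 + 6 = 5) = 2 (attained at k = 1)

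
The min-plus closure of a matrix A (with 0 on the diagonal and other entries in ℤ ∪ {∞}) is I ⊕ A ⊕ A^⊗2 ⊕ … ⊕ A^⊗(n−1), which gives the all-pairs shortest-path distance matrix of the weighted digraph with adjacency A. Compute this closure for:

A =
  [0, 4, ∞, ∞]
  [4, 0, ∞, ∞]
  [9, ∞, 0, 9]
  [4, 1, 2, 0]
Closure =
  [0, 4, ∞, ∞]
  [4, 0, ∞, ∞]
  [9, 10, 0, 9]
  [4, 1, 2, 0]

This is the Floyd-Warshall all-pairs shortest-path computation. For each intermediate vertex k = 0, 1, …, 3, update dist[i][j] ← min(dist[i][j], dist[i][k] + dist[k][j]). The final matrix gives, for each (i, j), the minimum total weight of any directed path from i to j (possibly empty when i = j).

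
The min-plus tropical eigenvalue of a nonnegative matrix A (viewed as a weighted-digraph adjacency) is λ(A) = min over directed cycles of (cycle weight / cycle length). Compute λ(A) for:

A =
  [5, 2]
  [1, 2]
λ(A) = 3/2

Enumerate directed cycles and compute their means (weight / length). Sample:
  cycle 0 → 0: weight = 5, length = 1, mean = 5/1 ≈ 5.000
  cycle 1 → 1: weight = 2, length = 1, mean = 2/1 ≈ 2.000
  cycle 0 → 1 → 0: weight = 3, length = 2, mean = 3/2 ≈ 1.500
  cycle 1 → 0 → 1: weight = 3, length = 2, mean = 3/2 ≈ 1.500
Minimum mean = 1.500, attained e.g. along the cycle 0 → 1 → 0 with weight 3 and length 2. So λ(A) = 3/2 = 3/2.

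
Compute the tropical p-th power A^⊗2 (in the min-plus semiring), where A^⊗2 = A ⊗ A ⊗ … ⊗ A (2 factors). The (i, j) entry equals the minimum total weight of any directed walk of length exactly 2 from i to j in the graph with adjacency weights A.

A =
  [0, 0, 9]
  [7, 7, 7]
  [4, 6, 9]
A^⊗2 =
  [0, 0, 7]
  [7, 7, 14]
  [4, 4, 13]

Each entry (A^⊗2)_ij equals the minimum over all length-2 walks i = v_0 → v_1 → … → v_2 = j of Σ_t A[v_t][v_{t+1}]. For example, for (i, j) = (0, 2) we minimise over 3 possible intermediate vertex sequences; the minimum is 7, attained along the walk 0 → 1 → 2.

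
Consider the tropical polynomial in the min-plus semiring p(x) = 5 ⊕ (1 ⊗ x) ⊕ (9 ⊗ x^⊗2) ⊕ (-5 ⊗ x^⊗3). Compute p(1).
p(1) = -2

A tropical monomial a ⊗ x^⊗i evaluates to a + i · x. Evaluating each term at x = 1:
  Term 0 contributes 5 + 0 · 1 = 5
  Term 1 contributes 1 + 1 · 1 = 2
  Term 2 contributes 9 + 2 · 1 = 11
  Term 3 contributes -5 + 3 · 1 = -2
p(1) = ⊕ of these = min[5, 2, 11, -2] = -2.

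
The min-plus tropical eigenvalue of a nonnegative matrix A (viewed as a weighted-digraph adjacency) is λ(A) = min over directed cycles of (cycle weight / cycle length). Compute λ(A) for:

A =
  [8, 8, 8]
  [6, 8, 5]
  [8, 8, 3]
λ(A) = 3

Enumerate directed cycles and compute their means (weight / length). Sample:
  cycle 0 → 0: weight = 8, length = 1, mean = 8/1 ≈ 8.000
  cycle 1 → 1: weight = 8, length = 1, mean = 8/1 ≈ 8.000
  cycle 2 → 2: weight = 3, length = 1, mean = 3/1 ≈ 3.000
  cycle 0 → 1 → 0: weight = 14, length = 2, mean = 14/2 ≈ 7.000
  cycle 0 → 2 → 0: weight = 16, length = 2, mean = 16/2 ≈ 8.000
  cycle 1 → 0 → 1: weight = 14, length = 2, mean = 14/2 ≈ 7.000
Minimum mean = 3.000, attained e.g. along the cycle 2 → 2 with weight 3 and length 1. So λ(A) = 3/1 = 3.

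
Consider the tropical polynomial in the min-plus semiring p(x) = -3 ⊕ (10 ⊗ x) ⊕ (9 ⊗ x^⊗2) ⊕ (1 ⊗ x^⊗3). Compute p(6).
p(6) = -3

A tropical monomial a ⊗ x^⊗i evaluates to a + i · x. Evaluating each term at x = 6:
  Term 0 contributes -3 + 0 · 6 = -3
  Term 1 contributes 10 + 1 · 6 = 16
  Term 2 contributes 9 + 2 · 6 = 21
  Term 3 contributes 1 + 3 · 6 = 19
p(6) = ⊕ of these = min[-3, 16, 21, 19] = -3.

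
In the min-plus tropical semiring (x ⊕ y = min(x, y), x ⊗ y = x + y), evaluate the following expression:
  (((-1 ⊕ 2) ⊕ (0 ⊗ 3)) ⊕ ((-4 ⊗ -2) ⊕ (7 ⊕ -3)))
(((-1 ⊕ 2) ⊕ (0 ⊗ 3)) ⊕ ((-4 ⊗ -2) ⊕ (7 ⊕ -3))) = -6

Expand innermost to outermost. Recall ⊕ takes the minimum of its arguments and ⊗ takes their sum. Working out the expression (((-1 ⊕ 2) ⊕ (0 ⊗ 3)) ⊕ ((-4 ⊗ -2) ⊕ (7 ⊕ -3))) gives -6.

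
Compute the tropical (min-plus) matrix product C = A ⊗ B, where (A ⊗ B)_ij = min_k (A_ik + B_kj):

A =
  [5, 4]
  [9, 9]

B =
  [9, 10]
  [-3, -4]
A ⊗ B =
  [1, 0]
  [6, 5]

Apply the min-plus product entry-by-entry:
  C[0][0] = min over k of (A[0][0] + B[0][0] = 5 + 9 = 14, A[0][1] + B[1][0] = 4 + -3 = 1) = 1 (attained at k = 1)
  C[0][1] = min over k of (A[0][0] + B[0][1] = 5 + 10 = 15, A[0][1] + B[1][1] = 4 + -4 = 0) = 0 (attained at k = 1)
  C[1][0] = min over k of (A[1][0] + B[0][0] = 9 + 9 = 18, A[1][1] + B[1][0] = 9 + -3 = 6) = 6 (attained at k = 1)
  C[1][1] = min over k of (A[1][0] + B[0][1] = 9 + 10 = 19, A[1][1] + B[1][1] = 9 + -4 = 5) = 5 (attained at k = 1)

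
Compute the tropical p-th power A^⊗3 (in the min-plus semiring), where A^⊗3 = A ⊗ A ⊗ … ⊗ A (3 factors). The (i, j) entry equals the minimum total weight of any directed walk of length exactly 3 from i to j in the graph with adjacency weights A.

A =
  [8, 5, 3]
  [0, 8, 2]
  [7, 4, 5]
A^⊗3 =
  [7, 10, 8]
  [5, 7, 7]
  [9, 9, 7]

Each entry (A^⊗3)_ij equals the minimum over all length-3 walks i = v_0 → v_1 → … → v_3 = j of Σ_t A[v_t][v_{t+1}]. For example, for (i, j) = (0, 2) we minimise over 9 possible intermediate vertex sequences; the minimum is 8, attained along the walk 0 → 1 → 0 → 2.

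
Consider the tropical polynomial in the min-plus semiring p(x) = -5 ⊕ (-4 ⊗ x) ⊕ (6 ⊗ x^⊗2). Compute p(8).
p(8) = -5

A tropical monomial a ⊗ x^⊗i evaluates to a + i · x. Evaluating each term at x = 8:
  Term 0 contributes -5 + 0 · 8 = -5
  Term 1 contributes -4 + 1 · 8 = 4
  Term 2 contributes 6 + 2 · 8 = 22
p(8) = ⊕ of these = min[-5, 4, 22] = -5.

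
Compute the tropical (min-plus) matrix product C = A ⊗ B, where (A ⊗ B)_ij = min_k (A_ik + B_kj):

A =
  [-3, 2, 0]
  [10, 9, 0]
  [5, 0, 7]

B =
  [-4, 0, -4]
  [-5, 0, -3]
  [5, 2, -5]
A ⊗ B =
  [-7, -3, -7]
  [4, 2, -5]
  [-5, 0, -3]

Apply the min-plus product entry-by-entry:
  C[0][0] = min over k of (A[0][0] + B[0][0] = -3 + -4 = -7, A[0][1] + B[1][0] = 2 + -5 = -3, A[0][2] + B[2][0] = 0 + 5 = 5) = -7 (attained at k = 0)
  C[0][1] = min over k of (A[0][0] + B[0][1] = -3 + 0 = -3, A[0][1] + B[1][1] = 2 + 0 = 2, A[0][2] + B[2][1] = 0 + 2 = 2) = -3 (attained at k = 0)
  C[0][2] = min over k of (A[0][0] + B[0][2] = -3 + -4 = -7, A[0][1] + B[1][2] = 2 + -3 = -1, A[0][2] + B[2][2] = 0 + -5 = -5) = -7 (attained at k = 0)
  C[1][0] = min over k of (A[1][0] + B[0][0] = 10 + -4 = 6, A[1][1] + B[1][0] = 9 + -5 = 4, A[1][2] + B[2][0] = 0 + 5 = 5) = 4 (attained at k = 1)
  C[1][1] = min over k of (A[1][0] + B[0][1] = 10 + 0 = 10, A[1][1] + B[1][1] = 9 + 0 = 9, A[1][2] + B[2][1] = 0 + 2 = 2) = 2 (attained at k = 2)
  C[1][2] = min over k of (A[1][0] + B[0][2] = 10 + -4 = 6, A[1][1] + B[1][2] = 9 + -3 = 6, A[1][2] + B[2][2] = 0 + -5 = -5) = -5 (attained at k = 2)
  C[2][0] = min over k of (A[2][0] + B[0][0] = 5 + -4 = 1, A[2][1] + B[1][0] = 0 + -5 = -5, A[2][2] + B[2][0] = 7 + 5 = 12) = -5 (attained at k = 1)
  C[2][1] = min over k of (A[2][0] + B[0][1] = 5 + 0 = 5, A[2][1] + B[1][1] = 0 + 0 = 0, A[2][2] + B[2][1] = 7 + 2 = 9) = 0 (attained at k = 1)
  C[2][2] = min over k of (A[2][0] + B[0][2] = 5 + -4 = 1, A[2][1] + B[1][2] = 0 + -3 = -3, A[2][2] + B[2][2] = 7 + -5 = 2) = -3 (attained at k = 1)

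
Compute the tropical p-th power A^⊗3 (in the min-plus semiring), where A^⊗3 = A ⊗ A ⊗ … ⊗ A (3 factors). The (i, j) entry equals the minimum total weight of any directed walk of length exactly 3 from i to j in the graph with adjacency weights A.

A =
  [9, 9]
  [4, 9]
A^⊗3 =
  [22, 22]
  [17, 22]

Each entry (A^⊗3)_ij equals the minimum over all length-3 walks i = v_0 → v_1 → … → v_3 = j of Σ_t A[v_t][v_{t+1}]. For example, for (i, j) = (0, 1) we minimise over 4 possible intermediate vertex sequences; the minimum is 22, attained along the walk 0 → 1 → 0 → 1.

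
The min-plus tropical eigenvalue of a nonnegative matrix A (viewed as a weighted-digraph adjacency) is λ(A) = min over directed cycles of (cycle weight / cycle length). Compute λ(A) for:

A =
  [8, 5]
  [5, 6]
λ(A) = 5

Enumerate directed cycles and compute their means (weight / length). Sample:
  cycle 0 → 0: weight = 8, length = 1, mean = 8/1 ≈ 8.000
  cycle 1 → 1: weight = 6, length = 1, mean = 6/1 ≈ 6.000
  cycle 0 → 1 → 0: weight = 10, length = 2, mean = 10/2 ≈ 5.000
  cycle 1 → 0 → 1: weight = 10, length = 2, mean = 10/2 ≈ 5.000
Minimum mean = 5.000, attained e.g. along the cycle 0 → 1 → 0 with weight 10 and length 2. So λ(A) = 10/2 = 5.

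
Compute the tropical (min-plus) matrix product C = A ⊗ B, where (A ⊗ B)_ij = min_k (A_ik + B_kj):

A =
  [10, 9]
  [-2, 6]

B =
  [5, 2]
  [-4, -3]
A ⊗ B =
  [5, 6]
  [2, 0]

Apply the min-plus product entry-by-entry:
  C[0][0] = min over k of (A[0][0] + B[0][0] = 10 + 5 = 15, A[0][1] + B[1][0] = 9 + -4 = 5) = 5 (attained at k = 1)
  C[0][1] = min over k of (A[0][0] + B[0][1] = 10 + 2 = 12, A[0][1] + B[1][1] = 9 + -3 = 6) = 6 (attained at k = 1)
  C[1][0] = min over k of (A[1][0] + B[0][0] = -2 + 5 = 3, A[1][1] + B[1][0] = 6 + -4 = 2) = 2 (attained at k = 1)
  C[1][1] = min over k of (A[1][0] + B[0][1] = -2 + 2 = 0, A[1][1] + B[1][1] = 6 + -3 = 3) = 0 (attained at k = 0)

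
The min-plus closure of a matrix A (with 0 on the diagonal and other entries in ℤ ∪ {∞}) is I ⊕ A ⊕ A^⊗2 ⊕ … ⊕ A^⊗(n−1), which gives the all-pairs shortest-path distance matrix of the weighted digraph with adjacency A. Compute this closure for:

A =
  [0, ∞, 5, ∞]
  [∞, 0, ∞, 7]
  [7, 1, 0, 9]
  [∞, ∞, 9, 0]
Closure =
  [0, 6, 5, 13]
  [23, 0, 16, 7]
  [7, 1, 0, 8]
  [16, 10, 9, 0]

This is the Floyd-Warshall all-pairs shortest-path computation. For each intermediate vertex k = 0, 1, …, 3, update dist[i][j] ← min(dist[i][j], dist[i][k] + dist[k][j]). The final matrix gives, for each (i, j), the minimum total weight of any directed path from i to j (possibly empty when i = j).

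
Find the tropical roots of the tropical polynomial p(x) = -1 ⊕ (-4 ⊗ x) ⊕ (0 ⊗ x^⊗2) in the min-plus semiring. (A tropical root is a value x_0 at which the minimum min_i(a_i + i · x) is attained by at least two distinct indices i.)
Roots: {-4, 3}

Each tropical root is a break point of the lower envelope of the lines y = a_i + i · x (there are 3 lines, with slopes 0, 1, ..., 2). Only the lines that attain the minimum somewhere contribute to roots; other lines are dominated. Here the surviving (envelope) indices are i = 2, i = 1, i = 0.
Intersections between consecutive envelope lines give the roots: for adjacent envelope indices i < j the intersection is x = (a_i − a_j) / (j − i). Reading off the sorted break points: {-4, 3}.
Verification: at each break x_0, at least two indices attain the minimum of min_i(a_i + i · x_0).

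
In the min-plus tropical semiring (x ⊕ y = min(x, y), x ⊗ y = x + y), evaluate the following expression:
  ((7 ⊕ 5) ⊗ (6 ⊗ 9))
((7 ⊕ 5) ⊗ (6 ⊗ 9)) = 20

Expand innermost to outermost. Recall ⊕ takes the minimum of its arguments and ⊗ takes their sum. Working out the expression ((7 ⊕ 5) ⊗ (6 ⊗ 9)) gives 20.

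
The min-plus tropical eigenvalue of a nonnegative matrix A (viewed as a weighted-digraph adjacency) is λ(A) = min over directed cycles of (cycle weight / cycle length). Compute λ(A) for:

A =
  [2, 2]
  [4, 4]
λ(A) = 2

Enumerate directed cycles and compute their means (weight / length). Sample:
  cycle 0 → 0: weight = 2, length = 1, mean = 2/1 ≈ 2.000
  cycle 1 → 1: weight = 4, length = 1, mean = 4/1 ≈ 4.000
  cycle 0 → 1 → 0: weight = 6, length = 2, mean = 6/2 ≈ 3.000
  cycle 1 → 0 → 1: weight = 6, length = 2, mean = 6/2 ≈ 3.000
Minimum mean = 2.000, attained e.g. along the cycle 0 → 0 with weight 2 and length 1. So λ(A) = 2/1 = 2.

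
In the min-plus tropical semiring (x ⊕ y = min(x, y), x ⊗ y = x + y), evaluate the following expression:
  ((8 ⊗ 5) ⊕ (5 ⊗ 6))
((8 ⊗ 5) ⊕ (5 ⊗ 6)) = 11

Expand innermost to outermost. Recall ⊕ takes the minimum of its arguments and ⊗ takes their sum. Working out the expression ((8 ⊗ 5) ⊕ (5 ⊗ 6)) gives 11.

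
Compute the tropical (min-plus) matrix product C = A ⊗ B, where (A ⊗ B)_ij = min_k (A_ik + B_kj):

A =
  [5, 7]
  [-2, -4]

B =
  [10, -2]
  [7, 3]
A ⊗ B =
  [14, 3]
  [3, -4]

Apply the min-plus product entry-by-entry:
  C[0][0] = min over k of (A[0][0] + B[0][0] = 5 + 10 = 15, A[0][1] + B[1][0] = 7 + 7 = 14) = 14 (attained at k = 1)
  C[0][1] = min over k of (A[0][0] + B[0][1] = 5 + -2 = 3, A[0][1] + B[1][1] = 7 + 3 = 10) = 3 (attained at k = 0)
  C[1][0] = min over k of (A[1][0] + B[0][0] = -2 + 10 = 8, A[1][1] + B[1][0] = -4 + 7 = 3) = 3 (attained at k = 1)
  C[1][1] = min over k of (A[1][0] + B[0][1] = -2 + -2 = -4, A[1][1] + B[1][1] = -4 + 3 = -1) = -4 (attained at k = 0)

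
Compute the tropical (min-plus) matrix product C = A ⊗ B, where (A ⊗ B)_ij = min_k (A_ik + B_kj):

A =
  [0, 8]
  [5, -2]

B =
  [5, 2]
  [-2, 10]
A ⊗ B =
  [5, 2]
  [-4, 7]

Apply the min-plus product entry-by-entry:
  C[0][0] = min over k of (A[0][0] + B[0][0] = 0 + 5 = 5, A[0][1] + B[1][0] = 8 + -2 = 6) = 5 (attained at k = 0)
  C[0][1] = min over k of (A[0][0] + B[0][1] = 0 + 2 = 2, A[0][1] + B[1][1] = 8 + 10 = 18) = 2 (attained at k = 0)
  C[1][0] = min over k of (A[1][0] + B[0][0] = 5 + 5 = 10, A[1][1] + B[1][0] = -2 + -2 = -4) = -4 (attained at k = 1)
  C[1][1] = min over k of (A[1][0] + B[0][1] = 5 + 2 = 7, A[1][1] + B[1][1] = -2 + 10 = 8) = 7 (attained at k = 0)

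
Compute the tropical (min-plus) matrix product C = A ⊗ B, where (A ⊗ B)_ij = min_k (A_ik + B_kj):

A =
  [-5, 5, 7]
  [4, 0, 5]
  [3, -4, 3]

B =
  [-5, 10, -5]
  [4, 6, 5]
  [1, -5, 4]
A ⊗ B =
  [-10, 2, -10]
  [-1, 0, -1]
  [-2, -2, -2]

Apply the min-plus product entry-by-entry:
  C[0][0] = min over k of (A[0][0] + B[0][0] = -5 + -5 = -10, A[0][1] + B[1][0] = 5 + 4 = 9, A[0][2] + B[2][0] = 7 + 1 = 8) = -10 (attained at k = 0)
  C[0][1] = min over k of (A[0][0] + B[0][1] = -5 + 10 = 5, A[0][1] + B[1][1] = 5 + 6 = 11, A[0][2] + B[2][1] = 7 + -5 = 2) = 2 (attained at k = 2)
  C[0][2] = min over k of (A[0][0] + B[0][2] = -5 + -5 = -10, A[0][1] + B[1][2] = 5 + 5 = 10, A[0][2] + B[2][2] = 7 + 4 = 11) = -10 (attained at k = 0)
  C[1][0] = min over k of (A[1][0] + B[0][0] = 4 + -5 = -1, A[1][1] + B[1][0] = 0 + 4 = 4, A[1][2] + B[2][0] = 5 + 1 = 6) = -1 (attained at k = 0)
  C[1][1] = min over k of (A[1][0] + B[0][1] = 4 + 10 = 14, A[1][1] + B[1][1] = 0 + 6 = 6, A[1][2] + B[2][1] = 5 + -5 = 0) = 0 (attained at k = 2)
  C[1][2] = min over k of (A[1][0] + B[0][2] = 4 + -5 = -1, A[1][1] + B[1][2] = 0 + 5 = 5, A[1][2] + B[2][2] = 5 + 4 = 9) = -1 (attained at k = 0)
  C[2][0] = min over k of (A[2][0] + B[0][0] = 3 + -5 = -2, A[2][1] + B[1][0] = -4 + 4 = 0, A[2][2] + B[2][0] = 3 + 1 = 4) = -2 (attained at k = 0)
  C[2][1] = min over k of (A[2][0] + B[0][1] = 3 + 10 = 13, A[2][1] + B[1][1] = -4 + 6 = 2, A[2][2] + B[2][1] = 3 + -5 = -2) = -2 (attained at k = 2)
  C[2][2] = min over k of (A[2][0] + B[0][2] = 3 + -5 = -2, A[2][1] + B[1][2] = -4 + 5 = 1, A[2][2] + B[2][2] = 3 + 4 = 7) = -2 (attained at k = 0)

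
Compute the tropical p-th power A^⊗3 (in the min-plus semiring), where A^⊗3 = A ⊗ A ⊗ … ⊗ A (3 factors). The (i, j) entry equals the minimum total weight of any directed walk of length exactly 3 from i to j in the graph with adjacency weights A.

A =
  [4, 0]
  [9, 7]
A^⊗3 =
  [12, 8]
  [17, 13]

Each entry (A^⊗3)_ij equals the minimum over all length-3 walks i = v_0 → v_1 → … → v_3 = j of Σ_t A[v_t][v_{t+1}]. For example, for (i, j) = (0, 1) we minimise over 4 possible intermediate vertex sequences; the minimum is 8, attained along the walk 0 → 0 → 0 → 1.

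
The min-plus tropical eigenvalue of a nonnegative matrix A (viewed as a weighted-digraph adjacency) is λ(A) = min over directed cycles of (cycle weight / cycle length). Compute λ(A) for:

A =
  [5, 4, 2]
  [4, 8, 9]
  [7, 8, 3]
λ(A) = 3

Enumerate directed cycles and compute their means (weight / length). Sample:
  cycle 0 → 0: weight = 5, length = 1, mean = 5/1 ≈ 5.000
  cycle 1 → 1: weight = 8, length = 1, mean = 8/1 ≈ 8.000
  cycle 2 → 2: weight = 3, length = 1, mean = 3/1 ≈ 3.000
  cycle 0 → 1 → 0: weight = 8, length = 2, mean = 8/2 ≈ 4.000
  cycle 0 → 2 → 0: weight = 9, length = 2, mean = 9/2 ≈ 4.500
  cycle 1 → 0 → 1: weight = 8, length = 2, mean = 8/2 ≈ 4.000
Minimum mean = 3.000, attained e.g. along the cycle 2 → 2 with weight 3 and length 1. So λ(A) = 3/1 = 3.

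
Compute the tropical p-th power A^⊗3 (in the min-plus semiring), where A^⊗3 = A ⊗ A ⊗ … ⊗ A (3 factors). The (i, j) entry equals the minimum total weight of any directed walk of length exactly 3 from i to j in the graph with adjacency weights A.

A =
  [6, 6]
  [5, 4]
A^⊗3 =
  [15, 14]
  [13, 12]

Each entry (A^⊗3)_ij equals the minimum over all length-3 walks i = v_0 → v_1 → … → v_3 = j of Σ_t A[v_t][v_{t+1}]. For example, for (i, j) = (0, 1) we minimise over 4 possible intermediate vertex sequences; the minimum is 14, attained along the walk 0 → 1 → 1 → 1.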